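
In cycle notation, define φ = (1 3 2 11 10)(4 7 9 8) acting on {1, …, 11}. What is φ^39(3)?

1

3 lies in the 5-cycle (1 3 2 11 10).
On a 5-cycle, φ^5 is the identity, so φ^39 = φ^4 there (39 ≡ 4 mod 5).
Stepping 4 places around the cycle: 3 → 2 → 11 → 10 → 1.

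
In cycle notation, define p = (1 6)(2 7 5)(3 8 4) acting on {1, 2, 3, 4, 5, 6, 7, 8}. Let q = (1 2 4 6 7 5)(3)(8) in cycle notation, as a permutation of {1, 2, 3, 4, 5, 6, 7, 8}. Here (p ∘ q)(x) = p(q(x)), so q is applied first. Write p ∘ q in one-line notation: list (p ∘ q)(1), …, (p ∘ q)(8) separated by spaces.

(p ∘ q)(x) = p(q(x)). Computing each image: p(q(1)) = p(2) = 7, p(q(2)) = p(4) = 3, p(q(3)) = p(3) = 8, p(q(4)) = p(6) = 1, p(q(5)) = p(1) = 6, p(q(6)) = p(7) = 5, p(q(7)) = p(5) = 2, p(q(8)) = p(8) = 4.
Hence p ∘ q = [7 3 8 1 6 5 2 4].

7 3 8 1 6 5 2 4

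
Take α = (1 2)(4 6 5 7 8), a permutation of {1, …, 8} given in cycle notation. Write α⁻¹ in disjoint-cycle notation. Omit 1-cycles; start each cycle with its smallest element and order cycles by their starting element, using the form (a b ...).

(1 2)(4 8 7 5 6)

The inverse reverses each cycle.
After reversing and putting each cycle's least element first, α⁻¹ = (1 2)(4 8 7 5 6).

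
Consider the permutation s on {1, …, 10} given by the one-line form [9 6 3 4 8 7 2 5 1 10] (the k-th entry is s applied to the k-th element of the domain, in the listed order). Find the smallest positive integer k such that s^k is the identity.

Decomposing into disjoint cycles gives cycle lengths 3, 2, 2, 1, 1, 1.
The order of s is the least common multiple of its cycle lengths: lcm(3, 2, 2) = 6.

6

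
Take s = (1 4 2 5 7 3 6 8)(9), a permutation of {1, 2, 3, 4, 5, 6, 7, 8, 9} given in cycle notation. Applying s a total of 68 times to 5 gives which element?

8

5 lies in the 8-cycle (1 4 2 5 7 3 6 8).
Since the cycle has length 8, s^68 acts on it the same as s^4 (68 mod 8 = 4).
Stepping 4 places around the cycle: 5 → 7 → 3 → 6 → 8.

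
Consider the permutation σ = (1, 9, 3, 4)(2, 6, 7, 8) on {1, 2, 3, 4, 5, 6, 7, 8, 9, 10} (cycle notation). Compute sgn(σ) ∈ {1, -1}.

1

The cycle lengths are 4, 4, 1, 1.
A cycle of length ℓ contributes ℓ−1 transpositions, so σ is a product of 3 + 3 = 6 transpositions — even.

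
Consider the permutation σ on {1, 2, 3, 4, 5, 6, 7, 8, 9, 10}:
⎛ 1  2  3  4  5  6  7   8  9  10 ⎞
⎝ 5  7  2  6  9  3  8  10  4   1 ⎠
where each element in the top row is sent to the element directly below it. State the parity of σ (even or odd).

odd

In disjoint-cycle form the cycle lengths are 10.
A cycle of length ℓ contributes ℓ−1 transpositions, so σ is a product of 9 transpositions — odd.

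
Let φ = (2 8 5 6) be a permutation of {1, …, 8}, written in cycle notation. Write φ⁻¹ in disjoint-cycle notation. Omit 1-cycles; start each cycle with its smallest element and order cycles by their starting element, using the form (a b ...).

(2 6 5 8)

Inverting a permutation written in cycle notation just reverses the order within every cycle.
After reversing and putting each cycle's least element first, φ⁻¹ = (2 6 5 8).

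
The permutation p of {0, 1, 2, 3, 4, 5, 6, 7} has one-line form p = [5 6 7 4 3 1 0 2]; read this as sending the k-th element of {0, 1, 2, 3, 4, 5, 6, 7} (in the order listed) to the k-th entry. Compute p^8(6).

6

Tracing 6 → 0 → … returns to 6 after 4 steps, so 6 lies in a 4-cycle (0, 5, 1, 6).
On a 4-cycle, p^4 is the identity, so p^8 = p^0 there (8 ≡ 0 mod 4).
So p^8(6) = 6.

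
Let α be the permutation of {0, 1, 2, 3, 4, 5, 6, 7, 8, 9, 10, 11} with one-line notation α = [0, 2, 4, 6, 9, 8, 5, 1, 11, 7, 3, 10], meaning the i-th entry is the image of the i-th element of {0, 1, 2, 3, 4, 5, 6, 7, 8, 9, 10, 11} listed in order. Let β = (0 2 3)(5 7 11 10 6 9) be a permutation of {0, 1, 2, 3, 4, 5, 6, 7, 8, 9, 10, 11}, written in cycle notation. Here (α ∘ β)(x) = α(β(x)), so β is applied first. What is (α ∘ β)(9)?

8

(α ∘ β)(9) = α(β(9)). β(9) = 5, then α(5) = 8. So (α ∘ β)(9) = 8.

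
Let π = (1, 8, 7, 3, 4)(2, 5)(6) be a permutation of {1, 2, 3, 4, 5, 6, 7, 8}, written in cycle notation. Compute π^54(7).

8

7 lies in the 5-cycle (1, 8, 7, 3, 4).
Since the cycle has length 5, π^54 acts on it the same as π^4 (54 mod 5 = 4).
Stepping 4 places around the cycle: 7 → 3 → 4 → 1 → 8.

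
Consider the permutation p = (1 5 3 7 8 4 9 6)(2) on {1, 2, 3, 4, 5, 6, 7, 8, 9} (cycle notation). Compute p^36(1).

8

1 lies in the 8-cycle (1 5 3 7 8 4 9 6).
On an 8-cycle, p^8 is the identity, so p^36 = p^4 there (36 ≡ 4 mod 8).
Stepping 4 places around the cycle: 1 → 5 → 3 → 7 → 8.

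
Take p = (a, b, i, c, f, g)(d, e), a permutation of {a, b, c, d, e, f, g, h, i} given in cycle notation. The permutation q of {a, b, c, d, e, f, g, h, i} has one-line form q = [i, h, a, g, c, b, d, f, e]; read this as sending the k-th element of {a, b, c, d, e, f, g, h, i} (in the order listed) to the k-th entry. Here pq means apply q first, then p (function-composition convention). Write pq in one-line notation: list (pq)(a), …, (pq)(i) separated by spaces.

(pq)(x) = p(q(x)). Computing each image: p(q(a)) = p(i) = c, p(q(b)) = p(h) = h, p(q(c)) = p(a) = b, p(q(d)) = p(g) = a, p(q(e)) = p(c) = f, p(q(f)) = p(b) = i, p(q(g)) = p(d) = e, p(q(h)) = p(f) = g, p(q(i)) = p(e) = d.
Hence pq = [c h b a f i e g d].

c h b a f i e g d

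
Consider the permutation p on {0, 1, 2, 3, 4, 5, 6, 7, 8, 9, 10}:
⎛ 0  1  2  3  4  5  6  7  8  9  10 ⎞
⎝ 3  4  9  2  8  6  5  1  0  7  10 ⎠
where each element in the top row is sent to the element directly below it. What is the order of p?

8

The disjoint-cycle form of p has cycle lengths 8, 2, 1.
The order of p is the least common multiple of its cycle lengths: lcm(8, 2) = 8.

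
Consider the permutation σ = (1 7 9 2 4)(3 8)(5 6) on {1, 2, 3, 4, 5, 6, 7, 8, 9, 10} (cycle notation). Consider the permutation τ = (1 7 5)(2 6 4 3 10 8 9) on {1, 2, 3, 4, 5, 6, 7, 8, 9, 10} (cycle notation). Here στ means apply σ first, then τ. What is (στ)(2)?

3

(στ)(2) = τ(σ(2)). σ(2) = 4, then τ(4) = 3. So (στ)(2) = 3.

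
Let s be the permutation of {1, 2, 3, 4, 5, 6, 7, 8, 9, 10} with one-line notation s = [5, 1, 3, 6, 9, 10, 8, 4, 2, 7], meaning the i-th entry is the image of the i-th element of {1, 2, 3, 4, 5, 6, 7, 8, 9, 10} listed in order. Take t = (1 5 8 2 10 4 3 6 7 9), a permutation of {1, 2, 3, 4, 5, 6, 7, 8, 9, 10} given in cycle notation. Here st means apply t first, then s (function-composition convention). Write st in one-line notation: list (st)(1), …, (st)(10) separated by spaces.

(st)(x) = s(t(x)). Computing each image: s(t(1)) = s(5) = 9, s(t(2)) = s(10) = 7, s(t(3)) = s(6) = 10, s(t(4)) = s(3) = 3, s(t(5)) = s(8) = 4, s(t(6)) = s(7) = 8, s(t(7)) = s(9) = 2, s(t(8)) = s(2) = 1, s(t(9)) = s(1) = 5, s(t(10)) = s(4) = 6.
Hence st = [9 7 10 3 4 8 2 1 5 6].

9 7 10 3 4 8 2 1 5 6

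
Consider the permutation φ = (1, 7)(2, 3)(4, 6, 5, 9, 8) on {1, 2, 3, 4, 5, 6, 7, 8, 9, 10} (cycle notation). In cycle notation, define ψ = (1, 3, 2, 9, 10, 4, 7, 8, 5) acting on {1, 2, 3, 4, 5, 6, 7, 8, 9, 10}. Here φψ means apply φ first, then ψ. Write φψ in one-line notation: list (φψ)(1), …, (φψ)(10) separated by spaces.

For each element, apply φ then ψ: 1 → 7 → 8; 2 → 3 → 2; 3 → 2 → 9; 4 → 6 → 6; 5 → 9 → 10; 6 → 5 → 1; 7 → 1 → 3; 8 → 4 → 7; 9 → 8 → 5; 10 → 10 → 4.
So φψ in one-line form is 8 2 9 6 10 1 3 7 5 4.

8 2 9 6 10 1 3 7 5 4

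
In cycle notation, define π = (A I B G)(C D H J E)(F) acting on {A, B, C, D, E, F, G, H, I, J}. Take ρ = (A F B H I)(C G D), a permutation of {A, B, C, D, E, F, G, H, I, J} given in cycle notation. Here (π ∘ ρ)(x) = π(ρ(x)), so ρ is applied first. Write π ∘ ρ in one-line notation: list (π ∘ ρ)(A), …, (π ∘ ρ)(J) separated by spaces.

F J A D C G H B I E

(π ∘ ρ)(x) = π(ρ(x)). Computing each image: π(ρ(A)) = π(F) = F, π(ρ(B)) = π(H) = J, π(ρ(C)) = π(G) = A, π(ρ(D)) = π(C) = D, π(ρ(E)) = π(E) = C, π(ρ(F)) = π(B) = G, π(ρ(G)) = π(D) = H, π(ρ(H)) = π(I) = B, π(ρ(I)) = π(A) = I, π(ρ(J)) = π(J) = E.
Hence π ∘ ρ = [F J A D C G H B I E].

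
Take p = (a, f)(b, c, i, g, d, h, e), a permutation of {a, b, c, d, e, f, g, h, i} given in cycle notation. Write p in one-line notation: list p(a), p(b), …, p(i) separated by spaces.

f c i h b a d e g

Each element maps to the next entry in its cycle (wrapping to the front): a→f, b→c, c→i, d→h, e→b, f→a, g→d, h→e, i→g.
So the one-line form is f c i h b a d e g.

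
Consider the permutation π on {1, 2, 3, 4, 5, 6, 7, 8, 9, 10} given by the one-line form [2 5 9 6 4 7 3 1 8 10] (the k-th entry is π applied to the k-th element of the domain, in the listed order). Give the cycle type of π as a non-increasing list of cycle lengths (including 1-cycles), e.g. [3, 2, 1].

The disjoint cycles are (1, 2, 5, 4, 6, 7, 3, 9, 8)(10), with lengths 9, 1 in non-increasing order.

[9, 1]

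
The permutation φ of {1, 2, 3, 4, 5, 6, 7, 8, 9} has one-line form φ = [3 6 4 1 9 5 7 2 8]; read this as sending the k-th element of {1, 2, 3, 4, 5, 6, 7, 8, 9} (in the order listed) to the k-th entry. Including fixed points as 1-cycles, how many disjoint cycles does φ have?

The cycle decomposition is (1, 3, 4)(2, 6, 5, 9, 8)(7), which has 3 cycles (counting 1-cycles).

3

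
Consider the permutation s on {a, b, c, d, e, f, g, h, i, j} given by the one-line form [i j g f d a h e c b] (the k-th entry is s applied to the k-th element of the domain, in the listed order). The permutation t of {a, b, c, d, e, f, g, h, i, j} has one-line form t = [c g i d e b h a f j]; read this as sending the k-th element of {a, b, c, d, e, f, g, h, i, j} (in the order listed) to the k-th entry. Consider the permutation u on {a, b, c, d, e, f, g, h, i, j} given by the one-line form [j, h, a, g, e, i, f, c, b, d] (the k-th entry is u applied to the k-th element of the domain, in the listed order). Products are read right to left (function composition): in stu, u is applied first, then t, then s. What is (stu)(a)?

b

(stu)(a) = s(t(u(a))). u(a) = j, then t(j) = j, then s(j) = b, so the result is b.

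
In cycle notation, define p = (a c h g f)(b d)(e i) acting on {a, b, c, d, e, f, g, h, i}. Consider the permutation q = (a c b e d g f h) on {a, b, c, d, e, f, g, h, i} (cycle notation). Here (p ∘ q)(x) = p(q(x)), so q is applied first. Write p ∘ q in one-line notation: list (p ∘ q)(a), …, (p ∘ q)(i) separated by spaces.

h i d f b g a c e

Chase each element through q then p: a → c → h; b → e → i; c → b → d; d → g → f; e → d → b; f → h → g; g → f → a; h → a → c; i → i → e.
So p ∘ q in one-line form is h i d f b g a c e.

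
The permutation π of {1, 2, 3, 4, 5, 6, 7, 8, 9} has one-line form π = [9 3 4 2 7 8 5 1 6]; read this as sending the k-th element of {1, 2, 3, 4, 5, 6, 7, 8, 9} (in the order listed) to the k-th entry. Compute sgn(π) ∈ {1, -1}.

In disjoint-cycle form the cycle lengths are 4, 3, 2.
A cycle of length ℓ contributes ℓ−1 transpositions, so π is a product of 3 + 2 + 1 = 6 transpositions — even.

1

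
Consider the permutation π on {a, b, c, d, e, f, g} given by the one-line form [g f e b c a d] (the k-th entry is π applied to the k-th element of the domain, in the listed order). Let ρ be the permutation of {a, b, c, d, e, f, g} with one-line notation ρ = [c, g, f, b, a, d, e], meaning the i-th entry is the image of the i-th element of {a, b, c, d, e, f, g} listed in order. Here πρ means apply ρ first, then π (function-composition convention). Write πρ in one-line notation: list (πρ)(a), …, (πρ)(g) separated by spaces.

e d a f g b c

For each element, apply ρ then π: a → c → e; b → g → d; c → f → a; d → b → f; e → a → g; f → d → b; g → e → c.
Collecting the images, πρ = [e d a f g b c].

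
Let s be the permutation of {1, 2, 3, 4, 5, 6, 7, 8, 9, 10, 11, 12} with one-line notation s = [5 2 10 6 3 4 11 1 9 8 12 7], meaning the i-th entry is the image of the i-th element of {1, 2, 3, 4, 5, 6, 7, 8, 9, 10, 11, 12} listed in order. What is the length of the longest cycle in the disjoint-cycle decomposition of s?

5

Decomposing into disjoint cycles gives (1 5 3 10 8)(4 6)(7 11 12); the longest has length 5.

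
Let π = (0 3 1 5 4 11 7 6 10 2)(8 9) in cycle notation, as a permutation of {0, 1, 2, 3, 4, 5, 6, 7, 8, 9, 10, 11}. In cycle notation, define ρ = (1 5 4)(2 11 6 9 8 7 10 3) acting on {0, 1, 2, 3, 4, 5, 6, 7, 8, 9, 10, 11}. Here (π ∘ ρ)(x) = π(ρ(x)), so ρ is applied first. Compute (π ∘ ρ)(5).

11

ρ(5) = 4, then π(4) = 11; composing gives (π ∘ ρ)(5) = 11.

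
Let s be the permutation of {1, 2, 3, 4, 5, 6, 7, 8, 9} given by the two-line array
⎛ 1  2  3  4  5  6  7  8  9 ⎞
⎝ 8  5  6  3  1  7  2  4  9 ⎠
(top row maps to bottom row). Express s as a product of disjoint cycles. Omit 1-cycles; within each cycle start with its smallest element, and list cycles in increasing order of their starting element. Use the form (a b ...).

(1 8 4 3 6 7 2 5)

Iterating s from 1 gives 1 → 8 → 4 → 3 → 6 → 7 → 2 → 5 → 1; that is the 8-cycle (1 8 4 3 6 7 2 5).
Repeating from the next unused element and collecting all non-trivial cycles gives (1 8 4 3 6 7 2 5).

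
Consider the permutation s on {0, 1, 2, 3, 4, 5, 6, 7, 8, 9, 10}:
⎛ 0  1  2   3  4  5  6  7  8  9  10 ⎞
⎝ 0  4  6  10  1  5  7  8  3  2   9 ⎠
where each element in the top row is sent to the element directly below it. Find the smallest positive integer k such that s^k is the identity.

14

Writing s as disjoint cycles, the cycle lengths are 7, 2, 1, 1.
The order of s is the least common multiple of its cycle lengths: lcm(7, 2) = 14.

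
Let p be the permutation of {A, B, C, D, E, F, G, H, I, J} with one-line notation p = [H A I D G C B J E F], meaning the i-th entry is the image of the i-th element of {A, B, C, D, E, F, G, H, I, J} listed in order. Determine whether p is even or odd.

In disjoint-cycle form the cycle lengths are 9, 1.
A cycle is odd iff its length is even; p has 0 even-length cycles, so sgn(p) = (−1)^0 and p is even.

even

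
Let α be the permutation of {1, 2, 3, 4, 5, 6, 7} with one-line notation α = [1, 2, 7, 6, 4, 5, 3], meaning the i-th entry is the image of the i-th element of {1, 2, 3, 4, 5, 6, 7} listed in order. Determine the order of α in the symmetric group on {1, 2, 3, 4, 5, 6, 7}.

6

The disjoint-cycle form of α has cycle lengths 3, 2, 1, 1.
Since disjoint cycles commute, ord(α) = lcm(3, 2) = 6.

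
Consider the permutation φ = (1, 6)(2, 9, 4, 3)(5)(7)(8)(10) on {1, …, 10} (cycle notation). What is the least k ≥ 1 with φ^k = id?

The disjoint cycles have lengths 4, 2, 1, 1, 1, 1.
The order is lcm(4, 2) = 4.

4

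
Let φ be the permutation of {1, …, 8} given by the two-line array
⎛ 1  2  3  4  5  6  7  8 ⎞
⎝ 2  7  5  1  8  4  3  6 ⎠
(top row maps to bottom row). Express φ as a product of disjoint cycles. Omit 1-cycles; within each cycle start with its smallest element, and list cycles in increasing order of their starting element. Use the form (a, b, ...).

(1, 2, 7, 3, 5, 8, 6, 4)

Iterating φ from 1 gives 1 → 2 → 7 → 3 → 5 → 8 → 6 → 4 → 1; that is the 8-cycle (1, 2, 7, 3, 5, 8, 6, 4).
Continuing from each remaining unvisited element yields (1, 2, 7, 3, 5, 8, 6, 4).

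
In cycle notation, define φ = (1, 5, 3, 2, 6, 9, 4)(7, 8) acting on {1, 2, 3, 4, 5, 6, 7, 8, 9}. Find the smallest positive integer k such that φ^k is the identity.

14

The disjoint cycles have lengths 7, 2.
The order of φ is the least common multiple of its cycle lengths: lcm(7, 2) = 14.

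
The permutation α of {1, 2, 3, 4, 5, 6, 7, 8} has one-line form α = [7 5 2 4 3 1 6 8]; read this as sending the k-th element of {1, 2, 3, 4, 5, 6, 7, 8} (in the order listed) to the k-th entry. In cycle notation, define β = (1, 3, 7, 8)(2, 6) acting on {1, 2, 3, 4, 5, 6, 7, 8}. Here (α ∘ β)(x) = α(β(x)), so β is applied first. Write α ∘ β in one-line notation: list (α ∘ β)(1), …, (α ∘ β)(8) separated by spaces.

2 1 6 4 3 5 8 7

(α ∘ β)(x) = α(β(x)). Computing each image: α(β(1)) = α(3) = 2, α(β(2)) = α(6) = 1, α(β(3)) = α(7) = 6, α(β(4)) = α(4) = 4, α(β(5)) = α(5) = 3, α(β(6)) = α(2) = 5, α(β(7)) = α(8) = 8, α(β(8)) = α(1) = 7.
Hence α ∘ β = [2 1 6 4 3 5 8 7].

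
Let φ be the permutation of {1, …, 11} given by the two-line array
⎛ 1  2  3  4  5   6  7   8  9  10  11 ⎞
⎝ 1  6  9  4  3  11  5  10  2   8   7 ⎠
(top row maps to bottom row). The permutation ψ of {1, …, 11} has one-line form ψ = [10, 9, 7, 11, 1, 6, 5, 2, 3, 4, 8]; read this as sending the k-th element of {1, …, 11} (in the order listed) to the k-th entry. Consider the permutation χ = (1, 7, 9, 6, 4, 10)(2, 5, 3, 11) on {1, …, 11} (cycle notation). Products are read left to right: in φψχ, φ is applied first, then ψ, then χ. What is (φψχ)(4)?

2

Chase 4: φ(4) = 4; ψ(4) = 11; χ(11) = 2. Hence (φψχ)(4) = 2.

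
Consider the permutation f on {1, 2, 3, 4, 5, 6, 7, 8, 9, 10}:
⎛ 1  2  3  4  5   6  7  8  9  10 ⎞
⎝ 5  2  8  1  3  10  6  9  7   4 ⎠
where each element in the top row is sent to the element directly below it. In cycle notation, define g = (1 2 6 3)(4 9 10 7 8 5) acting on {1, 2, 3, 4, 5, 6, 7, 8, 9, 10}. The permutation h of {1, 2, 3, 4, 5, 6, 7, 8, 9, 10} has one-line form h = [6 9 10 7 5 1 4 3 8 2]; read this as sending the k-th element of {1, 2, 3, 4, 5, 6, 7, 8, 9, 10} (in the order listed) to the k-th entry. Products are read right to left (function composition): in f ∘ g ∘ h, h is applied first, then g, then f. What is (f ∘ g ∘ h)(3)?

(f ∘ g ∘ h)(3) = f(g(h(3))). h(3) = 10, then g(10) = 7, then f(7) = 6, so the result is 6.

6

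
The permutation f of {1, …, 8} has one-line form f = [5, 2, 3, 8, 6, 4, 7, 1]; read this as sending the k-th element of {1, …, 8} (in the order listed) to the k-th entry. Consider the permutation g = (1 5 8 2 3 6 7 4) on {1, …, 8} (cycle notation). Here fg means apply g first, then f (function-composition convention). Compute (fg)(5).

1

First apply g: g(5) = 8, then f(8) = 1. Thus (fg)(5) = 1.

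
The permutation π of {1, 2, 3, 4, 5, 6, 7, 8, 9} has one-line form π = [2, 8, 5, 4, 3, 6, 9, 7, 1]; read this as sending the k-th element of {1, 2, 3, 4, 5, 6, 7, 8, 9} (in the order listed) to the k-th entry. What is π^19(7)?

8

Tracing 7 → 9 → … returns to 7 after 5 steps, so 7 lies in a 5-cycle (1, 2, 8, 7, 9).
Powers repeat with period 5 on this cycle, and 19 mod 5 = 4, so π^19(7) = π^4(7).
Advancing 4 steps from 7: 7 → 9 → 1 → 2 → 8.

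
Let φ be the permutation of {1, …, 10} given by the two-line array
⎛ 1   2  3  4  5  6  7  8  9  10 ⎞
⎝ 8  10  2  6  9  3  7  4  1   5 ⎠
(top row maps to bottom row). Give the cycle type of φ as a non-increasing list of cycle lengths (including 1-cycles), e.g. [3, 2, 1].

The disjoint cycles are (1, 8, 4, 6, 3, 2, 10, 5, 9)(7), with lengths 9, 1 in non-increasing order.

[9, 1]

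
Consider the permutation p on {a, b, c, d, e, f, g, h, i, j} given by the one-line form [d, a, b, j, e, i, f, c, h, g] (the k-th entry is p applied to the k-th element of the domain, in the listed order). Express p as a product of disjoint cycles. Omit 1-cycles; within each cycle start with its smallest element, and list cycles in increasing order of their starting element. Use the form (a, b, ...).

From a: a → d → j → g → f → i → h → c → b → a, closing the cycle (a, d, j, g, f, i, h, c, b).
Repeating from the next unused element and collecting all non-trivial cycles gives (a, d, j, g, f, i, h, c, b).

(a, d, j, g, f, i, h, c, b)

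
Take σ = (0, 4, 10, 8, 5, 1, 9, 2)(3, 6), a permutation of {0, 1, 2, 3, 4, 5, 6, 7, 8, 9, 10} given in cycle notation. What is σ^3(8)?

9

8 lies in the 8-cycle (0, 4, 10, 8, 5, 1, 9, 2).
Stepping 3 places around the cycle: 8 → 5 → 1 → 9.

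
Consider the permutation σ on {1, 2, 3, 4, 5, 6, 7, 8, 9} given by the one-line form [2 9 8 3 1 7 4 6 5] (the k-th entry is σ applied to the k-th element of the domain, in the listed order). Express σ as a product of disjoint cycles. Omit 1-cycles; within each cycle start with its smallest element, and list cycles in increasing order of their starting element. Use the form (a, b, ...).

(1, 2, 9, 5)(3, 8, 6, 7, 4)

Iterating σ from 1 gives 1 → 2 → 9 → 5 → 1; that is the 4-cycle (1, 2, 9, 5).
Continuing from each remaining unvisited element yields (1, 2, 9, 5)(3, 8, 6, 7, 4).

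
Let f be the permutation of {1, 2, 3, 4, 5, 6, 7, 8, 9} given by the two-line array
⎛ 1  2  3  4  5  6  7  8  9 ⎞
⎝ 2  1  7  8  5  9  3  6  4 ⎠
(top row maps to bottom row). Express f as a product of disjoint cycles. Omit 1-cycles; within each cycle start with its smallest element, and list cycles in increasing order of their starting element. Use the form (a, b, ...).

(1, 2)(3, 7)(4, 8, 6, 9)

Iterating f from 1 gives 1 → 2 → 1; that is the 2-cycle (1, 2).
Continuing from each remaining unvisited element yields (1, 2)(3, 7)(4, 8, 6, 9).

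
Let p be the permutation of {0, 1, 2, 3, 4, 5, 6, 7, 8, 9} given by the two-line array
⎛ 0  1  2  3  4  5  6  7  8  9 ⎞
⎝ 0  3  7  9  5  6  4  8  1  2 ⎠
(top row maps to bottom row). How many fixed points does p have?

1

The fixed points (elements with p(x) = x) are {0}, so there is 1.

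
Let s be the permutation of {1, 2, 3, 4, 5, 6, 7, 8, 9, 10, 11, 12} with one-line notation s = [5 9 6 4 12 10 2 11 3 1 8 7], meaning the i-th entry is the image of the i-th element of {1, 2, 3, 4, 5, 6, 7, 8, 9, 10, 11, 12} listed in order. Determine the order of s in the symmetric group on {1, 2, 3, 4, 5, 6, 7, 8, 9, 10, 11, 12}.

The disjoint-cycle form of s has cycle lengths 9, 2, 1.
The order is lcm(9, 2) = 18.

18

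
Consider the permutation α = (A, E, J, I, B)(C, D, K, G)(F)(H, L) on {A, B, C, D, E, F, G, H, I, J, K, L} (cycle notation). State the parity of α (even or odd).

The cycle lengths are 5, 4, 2, 1.
A cycle is odd iff its length is even; α has 2 even-length cycles, so sgn(α) = (−1)^2 and α is even.

even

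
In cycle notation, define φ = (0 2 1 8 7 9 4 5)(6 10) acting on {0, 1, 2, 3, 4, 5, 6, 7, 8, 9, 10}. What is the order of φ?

The disjoint cycles have lengths 8, 2, 1.
Since disjoint cycles commute, ord(φ) = lcm(8, 2) = 8.

8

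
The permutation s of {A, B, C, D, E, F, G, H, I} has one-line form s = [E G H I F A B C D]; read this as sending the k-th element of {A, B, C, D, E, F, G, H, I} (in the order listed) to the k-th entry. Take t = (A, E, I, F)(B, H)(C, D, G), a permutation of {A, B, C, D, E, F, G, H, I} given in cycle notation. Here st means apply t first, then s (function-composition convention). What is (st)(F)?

t(F) = A, then s(A) = E; composing gives (st)(F) = E.

E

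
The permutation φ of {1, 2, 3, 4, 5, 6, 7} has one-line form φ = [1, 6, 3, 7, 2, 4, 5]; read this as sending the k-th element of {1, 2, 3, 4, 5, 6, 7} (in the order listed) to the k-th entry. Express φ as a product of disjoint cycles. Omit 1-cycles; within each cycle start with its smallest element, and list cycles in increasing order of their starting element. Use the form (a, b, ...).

From 2: 2 → 6 → 4 → 7 → 5 → 2, closing the cycle (2, 6, 4, 7, 5).
Repeating from the next unused element and collecting all non-trivial cycles gives (2, 6, 4, 7, 5).

(2, 6, 4, 7, 5)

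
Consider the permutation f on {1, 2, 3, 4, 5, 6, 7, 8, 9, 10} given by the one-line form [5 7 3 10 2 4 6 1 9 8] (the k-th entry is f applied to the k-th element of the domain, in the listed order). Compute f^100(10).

2

Tracing 10 → 8 → … returns to 10 after 8 steps, so 10 lies in an 8-cycle (1, 5, 2, 7, 6, 4, 10, 8).
On an 8-cycle, f^8 is the identity, so f^100 = f^4 there (100 ≡ 4 mod 8).
Advancing 4 steps from 10: 10 → 8 → 1 → 5 → 2.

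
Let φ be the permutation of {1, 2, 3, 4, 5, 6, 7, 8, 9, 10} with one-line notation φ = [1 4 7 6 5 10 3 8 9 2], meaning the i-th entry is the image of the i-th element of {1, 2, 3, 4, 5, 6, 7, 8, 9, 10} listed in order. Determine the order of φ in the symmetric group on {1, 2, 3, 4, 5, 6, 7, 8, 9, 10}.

4

Decomposing into disjoint cycles gives cycle lengths 4, 2, 1, 1, 1, 1.
The order is lcm(4, 2) = 4.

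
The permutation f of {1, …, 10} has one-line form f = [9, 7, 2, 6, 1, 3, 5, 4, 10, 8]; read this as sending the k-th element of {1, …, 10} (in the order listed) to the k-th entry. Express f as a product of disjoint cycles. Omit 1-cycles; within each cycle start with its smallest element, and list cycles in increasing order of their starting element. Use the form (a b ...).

Iterating f from 1 gives 1 → 9 → 10 → 8 → 4 → 6 → 3 → 2 → 7 → 5 → 1; that is the 10-cycle (1 9 10 8 4 6 3 2 7 5).
Continuing from each remaining unvisited element yields (1 9 10 8 4 6 3 2 7 5).

(1 9 10 8 4 6 3 2 7 5)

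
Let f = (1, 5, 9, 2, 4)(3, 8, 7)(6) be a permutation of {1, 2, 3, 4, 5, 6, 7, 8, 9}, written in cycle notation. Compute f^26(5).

5 lies in the 5-cycle (1, 5, 9, 2, 4).
Powers repeat with period 5 on this cycle, and 26 mod 5 = 1, so f^26(5) = f^1(5).
Advancing 1 step from 5: 5 → 9.

9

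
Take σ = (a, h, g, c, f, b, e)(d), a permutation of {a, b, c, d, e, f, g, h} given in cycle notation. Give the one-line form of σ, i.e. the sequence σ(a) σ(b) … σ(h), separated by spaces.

Image by image: a↦h, b↦e, c↦f, d↦d, e↦a, f↦b, g↦c, h↦g.
Listing these in domain order gives h e f d a b c g.

h e f d a b c g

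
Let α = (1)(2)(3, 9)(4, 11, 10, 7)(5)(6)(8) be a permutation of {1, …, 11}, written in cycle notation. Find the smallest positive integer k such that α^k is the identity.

The disjoint cycles have lengths 4, 2, 1, 1, 1, 1, 1.
The order of α is the least common multiple of its cycle lengths: lcm(4, 2) = 4.

4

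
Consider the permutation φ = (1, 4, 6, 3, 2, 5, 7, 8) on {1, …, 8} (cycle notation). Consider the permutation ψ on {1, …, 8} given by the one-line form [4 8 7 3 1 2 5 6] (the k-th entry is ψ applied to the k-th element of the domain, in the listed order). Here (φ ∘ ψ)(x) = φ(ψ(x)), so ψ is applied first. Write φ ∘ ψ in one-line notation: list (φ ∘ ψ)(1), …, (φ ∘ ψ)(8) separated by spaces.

(φ ∘ ψ)(x) = φ(ψ(x)). Computing each image: φ(ψ(1)) = φ(4) = 6, φ(ψ(2)) = φ(8) = 1, φ(ψ(3)) = φ(7) = 8, φ(ψ(4)) = φ(3) = 2, φ(ψ(5)) = φ(1) = 4, φ(ψ(6)) = φ(2) = 5, φ(ψ(7)) = φ(5) = 7, φ(ψ(8)) = φ(6) = 3.
Hence φ ∘ ψ = [6 1 8 2 4 5 7 3].

6 1 8 2 4 5 7 3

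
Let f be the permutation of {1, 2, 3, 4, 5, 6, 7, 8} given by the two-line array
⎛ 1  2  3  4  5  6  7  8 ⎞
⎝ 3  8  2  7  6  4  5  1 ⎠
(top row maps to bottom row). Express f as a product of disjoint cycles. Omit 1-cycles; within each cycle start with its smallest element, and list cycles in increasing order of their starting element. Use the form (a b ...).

(1 3 2 8)(4 7 5 6)

From 1: 1 → 3 → 2 → 8 → 1, closing the cycle (1 3 2 8).
Continuing from each remaining unvisited element yields (1 3 2 8)(4 7 5 6).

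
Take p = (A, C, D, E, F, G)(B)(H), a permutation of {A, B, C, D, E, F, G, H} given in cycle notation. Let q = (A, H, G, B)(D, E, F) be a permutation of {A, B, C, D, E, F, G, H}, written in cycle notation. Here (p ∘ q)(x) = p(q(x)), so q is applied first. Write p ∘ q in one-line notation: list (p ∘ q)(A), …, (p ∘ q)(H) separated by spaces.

Chase each element through q then p: A → H → H; B → A → C; C → C → D; D → E → F; E → F → G; F → D → E; G → B → B; H → G → A.
So p ∘ q in one-line form is H C D F G E B A.

H C D F G E B A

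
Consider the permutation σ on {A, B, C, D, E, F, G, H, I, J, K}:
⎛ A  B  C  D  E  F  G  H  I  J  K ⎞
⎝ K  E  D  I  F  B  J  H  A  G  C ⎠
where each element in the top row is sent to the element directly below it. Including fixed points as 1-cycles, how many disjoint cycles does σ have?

The cycle decomposition is (A, K, C, D, I)(B, E, F)(G, J)(H), which has 4 cycles (counting 1-cycles).

4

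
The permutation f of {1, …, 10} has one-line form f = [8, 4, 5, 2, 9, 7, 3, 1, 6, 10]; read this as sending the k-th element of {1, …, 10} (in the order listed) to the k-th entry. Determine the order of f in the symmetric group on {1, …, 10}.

The disjoint-cycle form of f has cycle lengths 5, 2, 2, 1.
The order is lcm(5, 2, 2) = 10.

10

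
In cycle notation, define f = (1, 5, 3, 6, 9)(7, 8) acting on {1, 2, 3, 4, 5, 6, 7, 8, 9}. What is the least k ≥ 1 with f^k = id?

The cycle type of f is (5, 2, 1, 1).
The order is lcm(5, 2) = 10.

10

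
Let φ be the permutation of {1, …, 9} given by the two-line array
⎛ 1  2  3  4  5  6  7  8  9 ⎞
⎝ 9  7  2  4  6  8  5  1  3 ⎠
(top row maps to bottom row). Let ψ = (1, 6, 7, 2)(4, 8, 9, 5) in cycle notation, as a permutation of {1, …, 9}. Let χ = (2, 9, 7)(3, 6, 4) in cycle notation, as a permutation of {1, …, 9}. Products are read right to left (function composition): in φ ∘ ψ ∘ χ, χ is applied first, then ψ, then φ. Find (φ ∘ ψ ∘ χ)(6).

1

(φ ∘ ψ ∘ χ)(6) = φ(ψ(χ(6))). χ(6) = 4, then ψ(4) = 8, then φ(8) = 1, so the result is 1.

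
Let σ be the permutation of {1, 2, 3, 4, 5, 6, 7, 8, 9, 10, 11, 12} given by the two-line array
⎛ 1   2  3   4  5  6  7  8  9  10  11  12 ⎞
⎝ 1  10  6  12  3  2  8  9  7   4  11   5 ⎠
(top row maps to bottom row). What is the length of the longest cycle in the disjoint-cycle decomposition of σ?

7

Decomposing into disjoint cycles gives (2, 10, 4, 12, 5, 3, 6)(7, 8, 9); the longest has length 7.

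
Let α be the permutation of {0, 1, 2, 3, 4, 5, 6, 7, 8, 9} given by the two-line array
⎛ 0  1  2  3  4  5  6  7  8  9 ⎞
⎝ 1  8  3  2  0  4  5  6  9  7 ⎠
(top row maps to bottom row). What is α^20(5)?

8

Tracing 5 → 4 → … returns to 5 after 8 steps, so 5 lies in an 8-cycle (0, 1, 8, 9, 7, 6, 5, 4).
Powers repeat with period 8 on this cycle, and 20 mod 8 = 4, so α^20(5) = α^4(5).
Advancing 4 steps from 5: 5 → 4 → 0 → 1 → 8.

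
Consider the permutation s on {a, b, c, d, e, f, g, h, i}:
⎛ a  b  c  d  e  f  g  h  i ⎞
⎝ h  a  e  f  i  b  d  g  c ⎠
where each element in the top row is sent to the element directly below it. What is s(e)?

i

The entry below e in the array is i, so s(e) = i.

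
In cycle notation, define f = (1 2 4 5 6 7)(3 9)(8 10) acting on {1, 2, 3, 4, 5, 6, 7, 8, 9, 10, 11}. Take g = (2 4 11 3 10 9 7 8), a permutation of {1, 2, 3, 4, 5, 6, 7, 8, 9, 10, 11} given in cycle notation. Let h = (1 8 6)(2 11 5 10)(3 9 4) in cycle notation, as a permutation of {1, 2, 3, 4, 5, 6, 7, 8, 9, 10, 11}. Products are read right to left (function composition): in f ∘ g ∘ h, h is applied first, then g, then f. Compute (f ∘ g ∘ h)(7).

Chase 7: h(7) = 7; g(7) = 8; f(8) = 10. Hence (f ∘ g ∘ h)(7) = 10.

10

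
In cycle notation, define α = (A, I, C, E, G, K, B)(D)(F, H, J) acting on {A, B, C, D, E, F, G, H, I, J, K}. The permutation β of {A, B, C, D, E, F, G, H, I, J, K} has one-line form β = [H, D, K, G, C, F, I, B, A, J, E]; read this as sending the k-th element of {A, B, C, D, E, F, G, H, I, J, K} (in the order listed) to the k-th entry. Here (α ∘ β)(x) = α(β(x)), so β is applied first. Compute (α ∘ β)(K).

G

β(K) = E, then α(E) = G; composing gives (α ∘ β)(K) = G.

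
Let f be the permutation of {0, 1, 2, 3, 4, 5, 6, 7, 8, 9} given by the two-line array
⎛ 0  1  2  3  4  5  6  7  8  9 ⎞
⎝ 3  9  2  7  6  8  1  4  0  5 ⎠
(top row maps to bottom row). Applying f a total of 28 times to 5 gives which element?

8

Tracing 5 → 8 → … returns to 5 after 9 steps, so 5 lies in a 9-cycle (0 3 7 4 6 1 9 5 8).
Powers repeat with period 9 on this cycle, and 28 mod 9 = 1, so f^28(5) = f^1(5).
Advancing 1 step from 5: 5 → 8.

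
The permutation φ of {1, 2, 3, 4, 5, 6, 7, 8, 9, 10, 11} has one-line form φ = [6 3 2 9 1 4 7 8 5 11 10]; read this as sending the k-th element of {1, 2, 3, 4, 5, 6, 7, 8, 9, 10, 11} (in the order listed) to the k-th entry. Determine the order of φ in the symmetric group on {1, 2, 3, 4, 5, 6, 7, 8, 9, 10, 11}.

10

The disjoint-cycle form of φ has cycle lengths 5, 2, 2, 1, 1.
The order of φ is the least common multiple of its cycle lengths: lcm(5, 2, 2) = 10.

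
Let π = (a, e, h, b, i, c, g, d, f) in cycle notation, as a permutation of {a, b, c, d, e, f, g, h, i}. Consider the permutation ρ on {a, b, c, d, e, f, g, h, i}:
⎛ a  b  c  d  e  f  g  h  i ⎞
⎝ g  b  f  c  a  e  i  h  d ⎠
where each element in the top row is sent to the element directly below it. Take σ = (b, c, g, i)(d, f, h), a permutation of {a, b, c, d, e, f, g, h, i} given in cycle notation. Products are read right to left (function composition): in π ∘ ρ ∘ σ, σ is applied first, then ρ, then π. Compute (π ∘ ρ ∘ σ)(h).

Apply the permutations in order: σ(h) = d, then ρ(d) = c, then π(c) = g. So (π ∘ ρ ∘ σ)(h) = g.

g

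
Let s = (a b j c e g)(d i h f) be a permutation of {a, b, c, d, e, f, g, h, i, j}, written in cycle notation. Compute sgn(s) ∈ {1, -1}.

The cycle lengths are 6, 4.
A cycle of length ℓ contributes ℓ−1 transpositions, so s is a product of 5 + 3 = 8 transpositions — even.

1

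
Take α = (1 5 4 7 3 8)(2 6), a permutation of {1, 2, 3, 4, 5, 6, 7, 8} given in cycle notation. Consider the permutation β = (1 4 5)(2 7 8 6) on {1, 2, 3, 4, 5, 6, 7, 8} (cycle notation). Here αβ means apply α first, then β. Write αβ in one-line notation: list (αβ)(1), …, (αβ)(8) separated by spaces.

Chase each element through α then β: 1 → 5 → 1; 2 → 6 → 2; 3 → 8 → 6; 4 → 7 → 8; 5 → 4 → 5; 6 → 2 → 7; 7 → 3 → 3; 8 → 1 → 4.
Collecting the images, αβ = [1 2 6 8 5 7 3 4].

1 2 6 8 5 7 3 4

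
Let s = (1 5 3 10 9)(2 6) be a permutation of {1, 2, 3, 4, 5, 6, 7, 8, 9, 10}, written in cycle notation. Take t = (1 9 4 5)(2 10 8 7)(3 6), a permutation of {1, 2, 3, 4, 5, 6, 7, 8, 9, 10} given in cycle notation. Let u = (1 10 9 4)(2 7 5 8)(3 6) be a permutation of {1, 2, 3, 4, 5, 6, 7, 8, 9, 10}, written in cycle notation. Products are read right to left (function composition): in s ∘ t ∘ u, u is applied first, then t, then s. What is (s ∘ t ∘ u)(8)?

9

Chase 8: u(8) = 2; t(2) = 10; s(10) = 9. Hence (s ∘ t ∘ u)(8) = 9.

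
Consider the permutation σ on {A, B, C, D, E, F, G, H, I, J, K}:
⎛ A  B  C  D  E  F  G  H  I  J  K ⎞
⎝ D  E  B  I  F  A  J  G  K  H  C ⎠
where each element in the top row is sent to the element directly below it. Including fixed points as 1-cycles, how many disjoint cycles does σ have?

2

The cycle decomposition is (A D I K C B E F)(G J H), which has 2 cycles (counting 1-cycles).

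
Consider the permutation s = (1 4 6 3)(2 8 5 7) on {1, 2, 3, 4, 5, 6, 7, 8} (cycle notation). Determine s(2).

8

2 appears in (2 8 5 7); the next entry (wrapping around) is 8.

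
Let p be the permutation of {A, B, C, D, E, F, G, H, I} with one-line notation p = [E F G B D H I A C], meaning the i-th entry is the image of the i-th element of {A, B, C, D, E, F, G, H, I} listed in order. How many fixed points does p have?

0

No element satisfies p(x) = x, so there are 0 fixed points.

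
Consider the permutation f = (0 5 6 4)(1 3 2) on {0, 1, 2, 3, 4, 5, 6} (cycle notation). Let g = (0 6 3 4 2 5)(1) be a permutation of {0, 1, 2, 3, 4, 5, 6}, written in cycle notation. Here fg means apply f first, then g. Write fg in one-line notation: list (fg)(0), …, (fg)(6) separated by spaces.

0 4 1 5 6 3 2

(fg)(x) = g(f(x)). Computing each image: g(f(0)) = g(5) = 0, g(f(1)) = g(3) = 4, g(f(2)) = g(1) = 1, g(f(3)) = g(2) = 5, g(f(4)) = g(0) = 6, g(f(5)) = g(6) = 3, g(f(6)) = g(4) = 2.
Hence fg = [0 4 1 5 6 3 2].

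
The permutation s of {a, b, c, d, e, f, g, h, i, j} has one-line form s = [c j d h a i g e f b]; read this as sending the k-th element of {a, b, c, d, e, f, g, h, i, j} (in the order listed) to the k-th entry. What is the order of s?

10

The disjoint-cycle form of s has cycle lengths 5, 2, 2, 1.
The order of s is the least common multiple of its cycle lengths: lcm(5, 2, 2) = 10.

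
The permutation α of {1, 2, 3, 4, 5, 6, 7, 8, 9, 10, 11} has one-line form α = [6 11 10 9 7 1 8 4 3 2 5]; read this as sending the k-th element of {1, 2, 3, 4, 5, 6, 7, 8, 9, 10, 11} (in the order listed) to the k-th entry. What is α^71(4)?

Tracing 4 → 9 → … returns to 4 after 9 steps, so 4 lies in a 9-cycle (2 11 5 7 8 4 9 3 10).
Powers repeat with period 9 on this cycle, and 71 mod 9 = 8, so α^71(4) = α^8(4).
Advancing 8 steps from 4: 4 → 9 → 3 → 10 → 2 → 11 → 5 → 7 → 8.

8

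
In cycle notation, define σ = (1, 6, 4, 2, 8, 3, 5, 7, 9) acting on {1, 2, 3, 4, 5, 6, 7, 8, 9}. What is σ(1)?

1 appears in (1, 6, 4, 2, 8, 3, 5, 7, 9); the next entry (wrapping around) is 6.

6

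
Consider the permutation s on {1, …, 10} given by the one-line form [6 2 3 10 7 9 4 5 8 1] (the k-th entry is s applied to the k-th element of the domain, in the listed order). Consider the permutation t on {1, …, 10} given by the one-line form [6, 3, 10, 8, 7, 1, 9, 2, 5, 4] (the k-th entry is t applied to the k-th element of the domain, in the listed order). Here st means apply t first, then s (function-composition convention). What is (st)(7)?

8

t(7) = 9, then s(9) = 8; composing gives (st)(7) = 8.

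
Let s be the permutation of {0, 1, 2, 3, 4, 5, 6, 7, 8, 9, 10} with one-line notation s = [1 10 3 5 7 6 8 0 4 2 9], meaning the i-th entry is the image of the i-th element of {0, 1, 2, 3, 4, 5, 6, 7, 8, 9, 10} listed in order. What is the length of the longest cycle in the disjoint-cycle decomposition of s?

Decomposing into disjoint cycles gives (0 1 10 9 2 3 5 6 8 4 7); the longest has length 11.

11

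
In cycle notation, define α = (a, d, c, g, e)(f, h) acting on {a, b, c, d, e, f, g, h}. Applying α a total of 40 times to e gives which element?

e lies in the 5-cycle (a, d, c, g, e).
Since the cycle has length 5, α^40 acts on it the same as α^0 (40 mod 5 = 0).
So α^40(e) = e.

e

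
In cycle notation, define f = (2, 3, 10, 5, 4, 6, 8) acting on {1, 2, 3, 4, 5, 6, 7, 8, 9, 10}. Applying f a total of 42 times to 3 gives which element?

3 lies in the 7-cycle (2, 3, 10, 5, 4, 6, 8).
On a 7-cycle, f^7 is the identity, so f^42 = f^0 there (42 ≡ 0 mod 7).
So f^42(3) = 3.

3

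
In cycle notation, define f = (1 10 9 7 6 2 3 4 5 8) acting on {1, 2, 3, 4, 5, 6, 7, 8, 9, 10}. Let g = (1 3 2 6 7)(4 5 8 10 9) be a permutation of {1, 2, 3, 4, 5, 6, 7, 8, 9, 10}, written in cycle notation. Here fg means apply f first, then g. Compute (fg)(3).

(fg)(3) = g(f(3)). f(3) = 4, then g(4) = 5. So (fg)(3) = 5.

5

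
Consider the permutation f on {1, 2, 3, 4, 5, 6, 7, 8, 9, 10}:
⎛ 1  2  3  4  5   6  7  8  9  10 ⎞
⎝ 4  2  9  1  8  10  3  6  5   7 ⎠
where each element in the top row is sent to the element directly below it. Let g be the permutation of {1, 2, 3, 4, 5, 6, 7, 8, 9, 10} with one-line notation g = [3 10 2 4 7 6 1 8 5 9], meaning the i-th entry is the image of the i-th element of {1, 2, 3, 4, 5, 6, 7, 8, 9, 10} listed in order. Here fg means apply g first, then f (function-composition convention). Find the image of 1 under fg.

(fg)(1) = f(g(1)). g(1) = 3, then f(3) = 9. So (fg)(1) = 9.

9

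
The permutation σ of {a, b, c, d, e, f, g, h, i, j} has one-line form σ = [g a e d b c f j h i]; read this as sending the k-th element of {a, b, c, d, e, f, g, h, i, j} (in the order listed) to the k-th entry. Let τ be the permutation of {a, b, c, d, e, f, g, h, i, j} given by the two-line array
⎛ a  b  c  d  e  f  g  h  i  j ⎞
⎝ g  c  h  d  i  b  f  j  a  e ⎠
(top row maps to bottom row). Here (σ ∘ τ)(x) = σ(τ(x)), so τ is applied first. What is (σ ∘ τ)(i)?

g

First apply τ: τ(i) = a, then σ(a) = g. Thus (σ ∘ τ)(i) = g.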